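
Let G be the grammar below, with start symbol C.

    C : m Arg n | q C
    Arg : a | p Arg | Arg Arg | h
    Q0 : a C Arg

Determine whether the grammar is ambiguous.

Witness: m a a a n

Derivation 1: C ⇒ m Arg n ⇒ m Arg Arg n ⇒ m a Arg n ⇒ m a Arg Arg n ⇒ m a a Arg n ⇒ m a a a n
Derivation 2: C ⇒ m Arg n ⇒ m Arg Arg n ⇒ m Arg Arg Arg n ⇒ m a Arg Arg n ⇒ m a a Arg n ⇒ m a a a n

Two distinct leftmost derivations for the same string.

Ambiguous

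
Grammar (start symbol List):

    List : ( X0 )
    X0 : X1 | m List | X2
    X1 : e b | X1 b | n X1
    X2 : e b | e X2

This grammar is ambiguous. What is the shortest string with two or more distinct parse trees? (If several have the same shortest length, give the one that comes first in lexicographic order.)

length 4: ( e b ) has 2 parse trees

Two derivations of ( e b ):
  List ⇒ ( X0 ) ⇒ ( X1 ) ⇒ ( e b )
  List ⇒ ( X0 ) ⇒ ( X2 ) ⇒ ( e b )

( e b )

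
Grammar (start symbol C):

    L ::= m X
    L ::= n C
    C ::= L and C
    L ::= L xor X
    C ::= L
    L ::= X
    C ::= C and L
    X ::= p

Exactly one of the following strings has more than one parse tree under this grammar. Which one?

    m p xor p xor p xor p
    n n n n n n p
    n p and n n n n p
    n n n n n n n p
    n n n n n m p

m p xor p xor p xor p: 1 tree
n n n n n n p: 1 tree
n p and n n n n p: 4 trees
n n n n n n n p: 1 tree
n n n n n m p: 1 tree

n p and n n n n p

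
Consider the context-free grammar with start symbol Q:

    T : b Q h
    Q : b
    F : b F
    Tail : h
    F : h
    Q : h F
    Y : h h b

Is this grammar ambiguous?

Unambiguous

Only Q, F are reachable from Q; ignoring the rest: Restricted to the reachable nonterminals, every rule has the form A → t or A → t B, and no two rules for the same A share a first terminal. The grammar encodes a DFA — one run per string.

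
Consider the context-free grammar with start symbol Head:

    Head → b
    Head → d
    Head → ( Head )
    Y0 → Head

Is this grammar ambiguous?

Only Head is reachable from Head; ignoring the rest: L(Head) is { openⁿ atom closeⁿ : n ≥ 0 }. The bracket depth fixes n, and the derivation is forced at every step.

Unambiguous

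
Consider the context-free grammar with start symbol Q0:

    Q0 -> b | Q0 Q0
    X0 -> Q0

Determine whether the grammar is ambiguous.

Witness: b b b

Derivation 1: Q0 ⇒ Q0 Q0 ⇒ b Q0 ⇒ b Q0 Q0 ⇒ b b Q0 ⇒ b b b
Derivation 2: Q0 ⇒ Q0 Q0 ⇒ Q0 Q0 Q0 ⇒ b Q0 Q0 ⇒ b b Q0 ⇒ b b b

Two distinct leftmost derivations for the same string.

Ambiguous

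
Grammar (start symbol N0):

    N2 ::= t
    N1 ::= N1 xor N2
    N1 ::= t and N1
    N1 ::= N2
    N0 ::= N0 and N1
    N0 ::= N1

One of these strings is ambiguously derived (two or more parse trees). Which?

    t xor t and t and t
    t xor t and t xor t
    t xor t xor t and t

t xor t and t and t

t xor t and t and t: 2 trees
t xor t and t xor t: 1 tree
t xor t xor t and t: 1 tree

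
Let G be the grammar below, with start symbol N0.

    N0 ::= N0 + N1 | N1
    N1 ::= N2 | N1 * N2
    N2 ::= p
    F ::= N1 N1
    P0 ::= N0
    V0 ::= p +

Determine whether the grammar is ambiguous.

Only N0, N1, N2 are reachable from N0; ignoring the rest: This is a standard precedence ladder (N0 over N1 over N2), with each level left-recursive on its own operator ('+' at N0, '*' at N1). That structure is LR(1), hence unambiguous.

Unambiguous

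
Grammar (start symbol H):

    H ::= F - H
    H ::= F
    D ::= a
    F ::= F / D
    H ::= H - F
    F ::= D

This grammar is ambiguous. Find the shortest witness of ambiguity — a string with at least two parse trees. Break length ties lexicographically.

length 1: no string has ≥2 trees
length 3: a - a has 2 parse trees

Two derivations of a - a:
  H ⇒ F - H ⇒ D - H ⇒ a - H ⇒ a - F ⇒ a - D ⇒ a - a
  H ⇒ H - F ⇒ F - F ⇒ D - F ⇒ a - F ⇒ a - D ⇒ a - a

a - a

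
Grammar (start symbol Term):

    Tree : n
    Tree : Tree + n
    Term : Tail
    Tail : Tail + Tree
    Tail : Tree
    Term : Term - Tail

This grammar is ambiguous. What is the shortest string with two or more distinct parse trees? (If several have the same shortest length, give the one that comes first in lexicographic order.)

n + n

length 1: no string has ≥2 trees
length 3: n + n has 2 parse trees

Two derivations of n + n:
  Term ⇒ Tail ⇒ Tail + Tree ⇒ Tree + Tree ⇒ n + Tree ⇒ n + n
  Term ⇒ Tail ⇒ Tree ⇒ Tree + n ⇒ n + n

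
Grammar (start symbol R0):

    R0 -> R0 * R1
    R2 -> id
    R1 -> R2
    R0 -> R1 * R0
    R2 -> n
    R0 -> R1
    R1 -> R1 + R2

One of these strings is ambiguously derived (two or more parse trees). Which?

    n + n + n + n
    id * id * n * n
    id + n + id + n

n + n + n + n: 1 tree
id * id * n * n: 8 trees
id + n + id + n: 1 tree

id * id * n * n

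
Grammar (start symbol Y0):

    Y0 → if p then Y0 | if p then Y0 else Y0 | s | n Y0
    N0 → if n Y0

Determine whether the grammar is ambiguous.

Ambiguous

Witness: if p then if p then s else s

Derivation 1: Y0 ⇒ if p then Y0 ⇒ if p then if p then Y0 else Y0 ⇒ if p then if p then s else Y0 ⇒ if p then if p then s else s
Derivation 2: Y0 ⇒ if p then Y0 else Y0 ⇒ if p then if p then Y0 else Y0 ⇒ if p then if p then s else Y0 ⇒ if p then if p then s else s

Two distinct leftmost derivations for the same string.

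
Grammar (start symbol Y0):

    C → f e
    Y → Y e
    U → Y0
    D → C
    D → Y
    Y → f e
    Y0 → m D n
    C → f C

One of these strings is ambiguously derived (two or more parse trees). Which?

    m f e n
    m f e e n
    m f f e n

m f e n: 2 trees
m f e e n: 1 tree
m f f e n: 1 tree

m f e n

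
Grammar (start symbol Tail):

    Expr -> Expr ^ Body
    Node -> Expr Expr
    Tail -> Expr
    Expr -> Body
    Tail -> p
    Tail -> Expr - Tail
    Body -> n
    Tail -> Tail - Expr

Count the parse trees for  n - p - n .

Parse trees for n - p - n:
  [Tail [Expr [Body n]] - [Tail [Tail p] - [Expr [Body n]]]]
  [Tail [Tail [Expr [Body n]] - [Tail p]] - [Expr [Body n]]]

2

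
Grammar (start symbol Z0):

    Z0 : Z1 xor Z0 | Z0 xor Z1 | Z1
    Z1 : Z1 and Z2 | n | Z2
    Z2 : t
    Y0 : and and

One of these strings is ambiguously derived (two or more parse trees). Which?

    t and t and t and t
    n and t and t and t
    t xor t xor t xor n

t xor t xor t xor n

t and t and t and t: 1 tree
n and t and t and t: 1 tree
t xor t xor t xor n: 8 trees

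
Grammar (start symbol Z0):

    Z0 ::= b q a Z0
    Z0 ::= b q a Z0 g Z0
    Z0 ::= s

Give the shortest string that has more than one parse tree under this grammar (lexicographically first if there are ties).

b q a b q a s g s

length 1: no string has ≥2 trees
length 4: no string has ≥2 trees
length 6: no string has ≥2 trees
length 7: no string has ≥2 trees
length 9: b q a b q a s g s has 2 parse trees

Two derivations of b q a b q a s g s:
  Z0 ⇒ b q a Z0 ⇒ b q a b q a Z0 g Z0 ⇒ b q a b q a s g Z0 ⇒ b q a b q a s g s
  Z0 ⇒ b q a Z0 g Z0 ⇒ b q a b q a Z0 g Z0 ⇒ b q a b q a s g Z0 ⇒ b q a b q a s g s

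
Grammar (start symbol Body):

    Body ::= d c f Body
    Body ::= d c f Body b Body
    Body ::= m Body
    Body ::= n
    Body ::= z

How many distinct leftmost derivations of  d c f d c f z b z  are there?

2

Parse trees for d c f d c f z b z:
  [Body d c f [Body d c f [Body z] b [Body z]]]
  [Body d c f [Body d c f [Body z]] b [Body z]]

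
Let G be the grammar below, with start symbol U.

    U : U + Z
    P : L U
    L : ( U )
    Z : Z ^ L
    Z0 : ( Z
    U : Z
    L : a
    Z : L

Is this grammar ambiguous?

Unambiguous

Only U, Z, L are reachable from U; ignoring the rest: The grammar is stratified — U handles '+' (left-recursive), Z handles '^', L atoms. Each operator has a fixed associativity and precedence level, so every string has one parse.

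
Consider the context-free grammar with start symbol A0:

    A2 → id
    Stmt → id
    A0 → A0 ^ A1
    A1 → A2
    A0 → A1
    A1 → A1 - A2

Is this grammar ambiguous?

(Stmt is unreachable from A0, so its rules don't affect L(A0).) A0 → A0 ^ A1 | A1  ;  A1 → A1 - A2 | A2  — a left-associative chain with A2 at the bottom. Each string factors uniquely by precedence.

Unambiguous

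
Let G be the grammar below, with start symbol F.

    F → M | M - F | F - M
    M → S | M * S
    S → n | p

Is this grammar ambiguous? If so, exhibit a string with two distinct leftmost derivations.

Witness: n - n

Derivation 1: F ⇒ M - F ⇒ S - F ⇒ n - F ⇒ n - M ⇒ n - S ⇒ n - n
Derivation 2: F ⇒ F - M ⇒ M - M ⇒ S - M ⇒ n - M ⇒ n - S ⇒ n - n

Two distinct leftmost derivations for the same string.

Ambiguous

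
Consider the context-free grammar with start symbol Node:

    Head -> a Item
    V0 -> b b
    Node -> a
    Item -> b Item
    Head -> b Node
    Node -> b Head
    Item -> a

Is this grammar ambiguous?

Unambiguous

Only Node, Head, Item are reachable from Node; ignoring the rest: Restricted to the reachable nonterminals, every rule has the form A → t or A → t B, and no two rules for the same A share a first terminal. The grammar encodes a DFA — one run per string.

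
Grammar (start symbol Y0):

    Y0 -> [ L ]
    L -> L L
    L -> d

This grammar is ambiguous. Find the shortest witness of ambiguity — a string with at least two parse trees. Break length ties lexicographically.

length 3: no string has ≥2 trees
length 4: no string has ≥2 trees
length 5: [ d d d ] has 2 parse trees

Two derivations of [ d d d ]:
  Y0 ⇒ [ L ] ⇒ [ L L ] ⇒ [ L L L ] ⇒ [ d L L ] ⇒ [ d d L ] ⇒ [ d d d ]
  Y0 ⇒ [ L ] ⇒ [ L L ] ⇒ [ d L ] ⇒ [ d L L ] ⇒ [ d d L ] ⇒ [ d d d ]

[ d d d ]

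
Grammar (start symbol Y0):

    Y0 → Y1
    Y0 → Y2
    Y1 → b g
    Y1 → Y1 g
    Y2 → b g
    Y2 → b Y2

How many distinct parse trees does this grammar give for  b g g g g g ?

Parse trees for b g g g g g:
  [Y0 [Y1 [Y1 [Y1 [Y1 [Y1 b g] g] g] g] g]]

1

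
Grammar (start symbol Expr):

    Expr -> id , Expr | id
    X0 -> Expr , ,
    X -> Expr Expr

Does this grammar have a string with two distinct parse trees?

Unambiguous

(X0, X are unreachable from Expr, so their rules don't affect L(Expr).) The reachable grammar is A → atom sep A | atom. Each atom is followed by either the separator (recurse) or end-of-string (stop) — no choice point.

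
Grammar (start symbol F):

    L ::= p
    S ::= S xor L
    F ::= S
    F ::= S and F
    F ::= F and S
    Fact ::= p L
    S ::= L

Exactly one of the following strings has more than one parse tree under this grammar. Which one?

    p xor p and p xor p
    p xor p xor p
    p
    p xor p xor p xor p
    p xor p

p xor p and p xor p: 2 trees
p xor p xor p: 1 tree
p: 1 tree
p xor p xor p xor p: 1 tree
p xor p: 1 tree

p xor p and p xor p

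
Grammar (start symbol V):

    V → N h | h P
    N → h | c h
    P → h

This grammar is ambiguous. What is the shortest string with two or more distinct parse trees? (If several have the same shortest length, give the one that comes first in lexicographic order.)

h h

length 2: h h has 2 parse trees

Two derivations of h h:
  V ⇒ N h ⇒ h h
  V ⇒ h P ⇒ h h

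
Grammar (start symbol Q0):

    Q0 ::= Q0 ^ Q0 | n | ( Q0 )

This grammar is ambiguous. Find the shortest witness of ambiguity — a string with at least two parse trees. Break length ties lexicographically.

length 1: no string has ≥2 trees
length 3: no string has ≥2 trees
length 5: n ^ n ^ n has 2 parse trees

Two derivations of n ^ n ^ n:
  Q0 ⇒ Q0 ^ Q0 ⇒ Q0 ^ Q0 ^ Q0 ⇒ n ^ Q0 ^ Q0 ⇒ n ^ n ^ Q0 ⇒ n ^ n ^ n
  Q0 ⇒ Q0 ^ Q0 ⇒ n ^ Q0 ⇒ n ^ Q0 ^ Q0 ⇒ n ^ n ^ Q0 ⇒ n ^ n ^ n

n ^ n ^ n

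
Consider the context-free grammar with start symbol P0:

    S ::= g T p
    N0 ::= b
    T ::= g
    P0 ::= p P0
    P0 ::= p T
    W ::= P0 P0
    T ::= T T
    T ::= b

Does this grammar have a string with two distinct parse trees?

Ambiguous

Witness: p b b b

Derivation 1: P0 ⇒ p T ⇒ p T T ⇒ p T T T ⇒ p b T T ⇒ p b b T ⇒ p b b b
Derivation 2: P0 ⇒ p T ⇒ p T T ⇒ p b T ⇒ p b T T ⇒ p b b T ⇒ p b b b

Two distinct leftmost derivations for the same string.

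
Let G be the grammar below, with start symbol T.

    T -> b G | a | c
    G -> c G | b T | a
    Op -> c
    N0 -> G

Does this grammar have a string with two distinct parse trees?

Only T, G are reachable from T; ignoring the rest: Each reachable nonterminal has at most one production per leading terminal, and all productions are right-linear; the derivation is determined token-by-token.

Unambiguous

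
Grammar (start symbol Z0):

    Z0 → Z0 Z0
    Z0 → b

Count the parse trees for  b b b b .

Parse trees for b b b b:
  [Z0 [Z0 b] [Z0 [Z0 b] [Z0 [Z0 b] [Z0 b]]]]
  [Z0 [Z0 b] [Z0 [Z0 [Z0 b] [Z0 b]] [Z0 b]]]
  [Z0 [Z0 [Z0 b] [Z0 b]] [Z0 [Z0 b] [Z0 b]]]
  [Z0 [Z0 [Z0 b] [Z0 [Z0 b] [Z0 b]]] [Z0 b]]
  [Z0 [Z0 [Z0 [Z0 b] [Z0 b]] [Z0 b]] [Z0 b]]

5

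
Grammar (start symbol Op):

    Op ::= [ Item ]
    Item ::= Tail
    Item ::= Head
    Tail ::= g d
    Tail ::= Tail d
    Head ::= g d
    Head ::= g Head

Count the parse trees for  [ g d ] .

2

Parse trees for [ g d ]:
  [Op [ [Item [Tail g d]] ]]
  [Op [ [Item [Head g d]] ]]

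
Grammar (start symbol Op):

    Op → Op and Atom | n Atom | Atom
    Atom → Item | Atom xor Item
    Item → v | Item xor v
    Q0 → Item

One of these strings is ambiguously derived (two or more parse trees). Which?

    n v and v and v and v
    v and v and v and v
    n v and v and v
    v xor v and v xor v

v xor v and v xor v

n v and v and v and v: 1 tree
v and v and v and v: 1 tree
n v and v and v: 1 tree
v xor v and v xor v: 4 trees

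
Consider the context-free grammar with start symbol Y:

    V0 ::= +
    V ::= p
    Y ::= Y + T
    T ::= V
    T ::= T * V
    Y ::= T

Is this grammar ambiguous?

(V0 is unreachable from Y, so its rules don't affect L(Y).) The grammar is stratified — Y handles '+' (left-recursive), T handles '*', V atoms. Each operator has a fixed associativity and precedence level, so every string has one parse.

Unambiguous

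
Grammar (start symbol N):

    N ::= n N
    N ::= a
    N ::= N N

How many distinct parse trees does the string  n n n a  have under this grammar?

Parse trees for n n n a:
  [N n [N n [N n [N a]]]]

1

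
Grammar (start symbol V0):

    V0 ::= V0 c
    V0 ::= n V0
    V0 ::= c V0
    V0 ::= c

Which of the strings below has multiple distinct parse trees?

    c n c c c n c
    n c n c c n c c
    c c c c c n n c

c n c c c n c: 1 tree
n c n c c n c c: 8 trees
c c c c c n n c: 1 tree

n c n c c n c c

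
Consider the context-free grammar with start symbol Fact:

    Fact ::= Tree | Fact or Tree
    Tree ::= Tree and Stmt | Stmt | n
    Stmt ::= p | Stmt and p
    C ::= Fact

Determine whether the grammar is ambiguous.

Ambiguous

Witness: p and p

Derivation 1: Fact ⇒ Tree ⇒ Tree and Stmt ⇒ Stmt and Stmt ⇒ p and Stmt ⇒ p and p
Derivation 2: Fact ⇒ Tree ⇒ Stmt ⇒ Stmt and p ⇒ p and p

Two distinct leftmost derivations for the same string.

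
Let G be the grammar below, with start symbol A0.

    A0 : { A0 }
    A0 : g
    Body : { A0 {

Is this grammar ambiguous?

(Body is unreachable from A0, so its rules don't affect L(A0).) L(A0) is { openⁿ atom closeⁿ : n ≥ 0 }. The bracket depth fixes n, and the derivation is forced at every step.

Unambiguous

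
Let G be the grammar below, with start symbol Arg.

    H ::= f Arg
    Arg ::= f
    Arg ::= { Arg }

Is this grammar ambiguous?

Unambiguous

(H is unreachable from Arg, so its rules don't affect L(Arg).) L(Arg) is { openⁿ atom closeⁿ : n ≥ 0 }. The bracket depth fixes n, and the derivation is forced at every step.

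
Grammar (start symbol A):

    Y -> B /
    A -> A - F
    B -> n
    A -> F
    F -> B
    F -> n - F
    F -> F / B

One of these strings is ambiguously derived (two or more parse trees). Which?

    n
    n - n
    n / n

n - n

n: 1 tree
n - n: 2 trees
n / n: 1 tree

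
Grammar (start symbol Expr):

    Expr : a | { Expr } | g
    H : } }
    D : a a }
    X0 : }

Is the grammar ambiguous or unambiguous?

(H, D, X0 are unreachable from Expr, so their rules don't affect L(Expr).) Each string is a nest of matched brackets around a single atom. An opening bracket forces the recursive rule; an atom forces the base rule.

Unambiguous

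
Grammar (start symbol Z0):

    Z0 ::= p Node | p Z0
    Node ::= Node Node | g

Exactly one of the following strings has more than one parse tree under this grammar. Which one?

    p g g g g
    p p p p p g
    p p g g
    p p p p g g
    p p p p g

p g g g g: 5 trees
p p p p p g: 1 tree
p p g g: 1 tree
p p p p g g: 1 tree
p p p p g: 1 tree

p g g g g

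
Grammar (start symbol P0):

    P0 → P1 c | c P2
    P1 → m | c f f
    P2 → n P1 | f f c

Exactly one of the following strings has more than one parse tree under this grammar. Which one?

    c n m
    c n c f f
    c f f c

c n m: 1 tree
c n c f f: 1 tree
c f f c: 2 trees

c f f c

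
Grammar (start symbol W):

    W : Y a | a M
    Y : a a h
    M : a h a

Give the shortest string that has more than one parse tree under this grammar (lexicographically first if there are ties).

length 4: a a h a has 2 parse trees

Two derivations of a a h a:
  W ⇒ Y a ⇒ a a h a
  W ⇒ a M ⇒ a a h a

a a h a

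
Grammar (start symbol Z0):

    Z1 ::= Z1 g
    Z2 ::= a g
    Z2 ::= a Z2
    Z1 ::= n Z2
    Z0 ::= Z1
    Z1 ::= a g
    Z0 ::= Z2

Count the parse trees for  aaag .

1

Parse trees for aaag:
  [Z0 [Z2 a [Z2 a [Z2 a g]]]]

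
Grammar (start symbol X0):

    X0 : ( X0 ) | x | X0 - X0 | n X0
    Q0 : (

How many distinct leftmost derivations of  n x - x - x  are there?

5

Parse trees for n x - x - x:
  [X0 [X0 n [X0 x]] - [X0 [X0 x] - [X0 x]]]
  [X0 [X0 [X0 n [X0 x]] - [X0 x]] - [X0 x]]
  [X0 [X0 n [X0 [X0 x] - [X0 x]]] - [X0 x]]
  [X0 n [X0 [X0 x] - [X0 [X0 x] - [X0 x]]]]
  [X0 n [X0 [X0 [X0 x] - [X0 x]] - [X0 x]]]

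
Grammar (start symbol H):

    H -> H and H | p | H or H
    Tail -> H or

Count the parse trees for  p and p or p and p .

5

Parse trees for p and p or p and p:
  [H [H p] and [H [H [H p] or [H p]] and [H p]]]
  [H [H p] and [H [H p] or [H [H p] and [H p]]]]
  [H [H [H p] and [H [H p] or [H p]]] and [H p]]
  [H [H [H [H p] and [H p]] or [H p]] and [H p]]
  [H [H [H p] and [H p]] or [H [H p] and [H p]]]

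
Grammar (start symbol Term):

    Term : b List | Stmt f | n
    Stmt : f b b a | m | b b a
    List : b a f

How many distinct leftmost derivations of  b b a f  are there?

Parse trees for b b a f:
  [Term b [List b a f]]
  [Term [Stmt b b a] f]

2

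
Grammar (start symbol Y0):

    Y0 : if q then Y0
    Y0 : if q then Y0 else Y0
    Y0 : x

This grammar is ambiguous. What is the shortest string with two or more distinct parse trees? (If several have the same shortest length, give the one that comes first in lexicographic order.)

length 1: no string has ≥2 trees
length 4: no string has ≥2 trees
length 6: no string has ≥2 trees
length 7: no string has ≥2 trees
length 9: if q then if q then x else x has 2 parse trees

Two derivations of if q then if q then x else x:
  Y0 ⇒ if q then Y0 ⇒ if q then if q then Y0 else Y0 ⇒ if q then if q then x else Y0 ⇒ if q then if q then x else x
  Y0 ⇒ if q then Y0 else Y0 ⇒ if q then if q then Y0 else Y0 ⇒ if q then if q then x else Y0 ⇒ if q then if q then x else x

if q then if q then x else x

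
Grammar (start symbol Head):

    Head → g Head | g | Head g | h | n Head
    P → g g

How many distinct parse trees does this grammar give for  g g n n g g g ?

Parse trees for g g n n g g g (showing first 6 of 22):
  [Head g [Head g [Head [Head [Head n [Head n [Head g]]] g] g]]]
  [Head g [Head g [Head [Head n [Head [Head n [Head g]] g]] g]]]
  [Head g [Head g [Head [Head n [Head n [Head g [Head g]]]] g]]]
  [Head g [Head g [Head [Head n [Head n [Head [Head g] g]]] g]]]
  [Head g [Head g [Head n [Head [Head [Head n [Head g]] g] g]]]]
  [Head g [Head g [Head n [Head [Head n [Head g [Head g]]] g]]]]

22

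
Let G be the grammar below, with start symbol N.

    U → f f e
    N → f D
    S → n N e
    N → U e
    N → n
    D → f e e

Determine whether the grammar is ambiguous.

Ambiguous

Witness: f f e e

Derivation 1: N ⇒ f D ⇒ f f e e
Derivation 2: N ⇒ U e ⇒ f f e e

Two distinct leftmost derivations for the same string.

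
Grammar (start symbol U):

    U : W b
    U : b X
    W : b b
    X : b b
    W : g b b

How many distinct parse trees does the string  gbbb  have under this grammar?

Parse trees for gbbb:
  [U [W g b b] b]

1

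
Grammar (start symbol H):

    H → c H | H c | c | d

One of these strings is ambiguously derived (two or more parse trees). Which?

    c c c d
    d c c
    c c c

c c c

c c c d: 1 tree
d c c: 1 tree
c c c: 4 trees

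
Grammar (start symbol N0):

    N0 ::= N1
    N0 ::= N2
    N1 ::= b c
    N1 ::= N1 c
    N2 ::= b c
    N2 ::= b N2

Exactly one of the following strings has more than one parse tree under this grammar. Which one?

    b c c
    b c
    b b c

b c c: 1 tree
b c: 2 trees
b b c: 1 tree

b c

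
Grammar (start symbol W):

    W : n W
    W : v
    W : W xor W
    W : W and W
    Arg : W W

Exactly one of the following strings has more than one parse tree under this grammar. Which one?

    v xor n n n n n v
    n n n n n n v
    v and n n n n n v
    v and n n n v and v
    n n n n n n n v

v xor n n n n n v: 1 tree
n n n n n n v: 1 tree
v and n n n n n v: 1 tree
v and n n n v and v: 5 trees
n n n n n n n v: 1 tree

v and n n n v and v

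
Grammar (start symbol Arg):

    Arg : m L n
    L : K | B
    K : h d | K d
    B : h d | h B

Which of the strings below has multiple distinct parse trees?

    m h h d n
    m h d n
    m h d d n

m h h d n: 1 tree
m h d n: 2 trees
m h d d n: 1 tree

m h d n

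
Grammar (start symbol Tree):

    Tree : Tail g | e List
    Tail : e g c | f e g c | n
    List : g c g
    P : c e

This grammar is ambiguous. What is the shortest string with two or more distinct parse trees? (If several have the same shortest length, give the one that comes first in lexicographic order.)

length 2: no string has ≥2 trees
length 4: e g c g has 2 parse trees

Two derivations of e g c g:
  Tree ⇒ Tail g ⇒ e g c g
  Tree ⇒ e List ⇒ e g c g

e g c g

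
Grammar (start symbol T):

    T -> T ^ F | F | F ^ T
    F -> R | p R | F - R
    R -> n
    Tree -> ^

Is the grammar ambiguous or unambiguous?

Ambiguous

Witness: n ^ n

Derivation 1: T ⇒ T ^ F ⇒ F ^ F ⇒ R ^ F ⇒ n ^ F ⇒ n ^ R ⇒ n ^ n
Derivation 2: T ⇒ F ^ T ⇒ R ^ T ⇒ n ^ T ⇒ n ^ F ⇒ n ^ R ⇒ n ^ n

Two distinct leftmost derivations for the same string.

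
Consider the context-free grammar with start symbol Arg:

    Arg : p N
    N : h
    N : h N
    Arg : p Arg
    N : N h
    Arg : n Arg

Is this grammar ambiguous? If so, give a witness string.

Witness: p h h

Derivation 1: Arg ⇒ p N ⇒ p h N ⇒ p h h
Derivation 2: Arg ⇒ p N ⇒ p N h ⇒ p h h

Two distinct leftmost derivations for the same string.

Ambiguous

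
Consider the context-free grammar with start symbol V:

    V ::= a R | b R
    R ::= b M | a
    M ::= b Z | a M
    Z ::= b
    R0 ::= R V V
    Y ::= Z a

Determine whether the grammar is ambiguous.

(R0, Y are unreachable from V, so their rules don't affect L(V).) Restricted to the reachable nonterminals, every rule has the form A → t or A → t B, and no two rules for the same A share a first terminal. The grammar encodes a DFA — one run per string.

Unambiguous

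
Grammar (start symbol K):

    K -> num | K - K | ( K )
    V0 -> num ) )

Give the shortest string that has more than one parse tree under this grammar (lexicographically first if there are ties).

num - num - num

length 1: no string has ≥2 trees
length 3: no string has ≥2 trees
length 5: num - num - num has 2 parse trees

Two derivations of num - num - num:
  K ⇒ K - K ⇒ num - K ⇒ num - K - K ⇒ num - num - K ⇒ num - num - num
  K ⇒ K - K ⇒ K - K - K ⇒ num - K - K ⇒ num - num - K ⇒ num - num - num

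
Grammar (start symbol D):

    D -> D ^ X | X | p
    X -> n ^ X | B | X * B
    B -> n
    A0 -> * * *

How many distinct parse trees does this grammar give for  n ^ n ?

Parse trees for n ^ n:
  [D [D [X [B n]]] ^ [X [B n]]]
  [D [X n ^ [X [B n]]]]

2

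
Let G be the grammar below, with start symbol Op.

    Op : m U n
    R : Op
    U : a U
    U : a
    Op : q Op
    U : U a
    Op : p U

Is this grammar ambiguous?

Witness: p a a

Derivation 1: Op ⇒ p U ⇒ p a U ⇒ p a a
Derivation 2: Op ⇒ p U ⇒ p U a ⇒ p a a

Two distinct leftmost derivations for the same string.

Ambiguous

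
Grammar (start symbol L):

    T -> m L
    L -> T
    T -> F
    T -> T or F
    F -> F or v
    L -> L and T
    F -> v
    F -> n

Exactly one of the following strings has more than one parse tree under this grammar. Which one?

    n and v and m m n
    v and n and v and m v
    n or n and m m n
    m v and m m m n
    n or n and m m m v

n and v and m m n: 1 tree
v and n and v and m v: 1 tree
n or n and m m n: 1 tree
m v and m m m n: 2 trees
n or n and m m m v: 1 tree

m v and m m m n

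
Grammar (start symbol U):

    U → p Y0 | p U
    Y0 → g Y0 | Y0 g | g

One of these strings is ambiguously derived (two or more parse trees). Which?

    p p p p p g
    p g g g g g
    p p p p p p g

p p p p p g: 1 tree
p g g g g g: 16 trees
p p p p p p g: 1 tree

p g g g g g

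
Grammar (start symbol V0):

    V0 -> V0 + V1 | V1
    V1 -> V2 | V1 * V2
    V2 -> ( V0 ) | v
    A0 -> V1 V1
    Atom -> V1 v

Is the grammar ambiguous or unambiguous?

Only V0, V1, V2 are reachable from V0; ignoring the rest: V0 → V0 + V1 | V1  ;  V1 → V1 * V2 | V2  — a left-associative chain with V2 at the bottom. Each string factors uniquely by precedence.

Unambiguous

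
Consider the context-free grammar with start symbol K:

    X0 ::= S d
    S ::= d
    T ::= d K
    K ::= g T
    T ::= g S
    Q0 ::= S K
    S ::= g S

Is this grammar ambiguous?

Unambiguous

Only K, T, S are reachable from K; ignoring the rest: Each reachable nonterminal has at most one production per leading terminal, and all productions are right-linear; the derivation is determined token-by-token.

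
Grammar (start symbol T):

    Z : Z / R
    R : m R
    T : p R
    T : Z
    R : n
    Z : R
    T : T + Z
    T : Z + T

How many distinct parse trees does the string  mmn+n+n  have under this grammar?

Parse trees for mmn+n+n:
  [T [T [T [Z [R m [R m [R n]]]]] + [Z [R n]]] + [Z [R n]]]
  [T [T [Z [R m [R m [R n]]]] + [T [Z [R n]]]] + [Z [R n]]]
  [T [Z [R m [R m [R n]]]] + [T [T [Z [R n]]] + [Z [R n]]]]
  [T [Z [R m [R m [R n]]]] + [T [Z [R n]] + [T [Z [R n]]]]]

4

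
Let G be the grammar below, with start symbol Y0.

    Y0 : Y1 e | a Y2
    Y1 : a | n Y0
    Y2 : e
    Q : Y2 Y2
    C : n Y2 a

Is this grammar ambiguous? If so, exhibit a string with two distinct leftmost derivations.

Witness: a e

Derivation 1: Y0 ⇒ Y1 e ⇒ a e
Derivation 2: Y0 ⇒ a Y2 ⇒ a e

Two distinct leftmost derivations for the same string.

Ambiguous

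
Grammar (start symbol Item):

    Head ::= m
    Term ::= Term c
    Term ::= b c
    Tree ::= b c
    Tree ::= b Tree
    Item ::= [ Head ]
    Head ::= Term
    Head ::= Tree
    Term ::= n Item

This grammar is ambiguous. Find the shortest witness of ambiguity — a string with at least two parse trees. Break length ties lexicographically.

length 3: no string has ≥2 trees
length 4: [ b c ] has 2 parse trees

Two derivations of [ b c ]:
  Item ⇒ [ Head ] ⇒ [ Term ] ⇒ [ b c ]
  Item ⇒ [ Head ] ⇒ [ Tree ] ⇒ [ b c ]

[ b c ]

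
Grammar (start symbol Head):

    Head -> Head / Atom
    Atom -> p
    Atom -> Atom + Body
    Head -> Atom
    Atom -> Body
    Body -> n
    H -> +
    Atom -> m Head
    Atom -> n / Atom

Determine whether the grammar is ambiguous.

Ambiguous

Witness: n / n

Derivation 1: Head ⇒ Head / Atom ⇒ Atom / Atom ⇒ Body / Atom ⇒ n / Atom ⇒ n / Body ⇒ n / n
Derivation 2: Head ⇒ Atom ⇒ n / Atom ⇒ n / Body ⇒ n / n

Two distinct leftmost derivations for the same string.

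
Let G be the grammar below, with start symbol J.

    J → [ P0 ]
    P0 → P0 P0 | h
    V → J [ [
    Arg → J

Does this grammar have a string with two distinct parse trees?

Ambiguous

Witness: [ h h h ]

Derivation 1: J ⇒ [ P0 ] ⇒ [ P0 P0 ] ⇒ [ P0 P0 P0 ] ⇒ [ h P0 P0 ] ⇒ [ h h P0 ] ⇒ [ h h h ]
Derivation 2: J ⇒ [ P0 ] ⇒ [ P0 P0 ] ⇒ [ h P0 ] ⇒ [ h P0 P0 ] ⇒ [ h h P0 ] ⇒ [ h h h ]

Two distinct leftmost derivations for the same string.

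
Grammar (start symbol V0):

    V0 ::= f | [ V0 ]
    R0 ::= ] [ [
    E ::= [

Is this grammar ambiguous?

Only V0 is reachable from V0; ignoring the rest: L(V0) is { openⁿ atom closeⁿ : n ≥ 0 }. The bracket depth fixes n, and the derivation is forced at every step.

Unambiguous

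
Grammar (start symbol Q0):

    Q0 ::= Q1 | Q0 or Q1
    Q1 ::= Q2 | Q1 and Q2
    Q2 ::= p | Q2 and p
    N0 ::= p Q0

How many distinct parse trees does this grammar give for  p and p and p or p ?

Parse trees for p and p and p or p:
  [Q0 [Q0 [Q1 [Q2 [Q2 [Q2 p] and p] and p]]] or [Q1 [Q2 p]]]
  [Q0 [Q0 [Q1 [Q1 [Q2 p]] and [Q2 [Q2 p] and p]]] or [Q1 [Q2 p]]]
  [Q0 [Q0 [Q1 [Q1 [Q2 [Q2 p] and p]] and [Q2 p]]] or [Q1 [Q2 p]]]
  [Q0 [Q0 [Q1 [Q1 [Q1 [Q2 p]] and [Q2 p]] and [Q2 p]]] or [Q1 [Q2 p]]]

4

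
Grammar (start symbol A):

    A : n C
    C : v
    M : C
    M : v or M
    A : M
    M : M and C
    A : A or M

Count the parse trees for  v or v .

2

Parse trees for v or v:
  [A [M v or [M [C v]]]]
  [A [A [M [C v]]] or [M [C v]]]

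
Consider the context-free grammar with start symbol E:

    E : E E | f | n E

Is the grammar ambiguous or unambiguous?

Ambiguous

Witness: f f f

Derivation 1: E ⇒ E E ⇒ E E E ⇒ f E E ⇒ f f E ⇒ f f f
Derivation 2: E ⇒ E E ⇒ f E ⇒ f E E ⇒ f f E ⇒ f f f

Two distinct leftmost derivations for the same string.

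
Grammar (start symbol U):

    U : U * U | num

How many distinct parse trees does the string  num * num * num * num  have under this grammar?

5

Parse trees for num * num * num * num:
  [U [U num] * [U [U num] * [U [U num] * [U num]]]]
  [U [U num] * [U [U [U num] * [U num]] * [U num]]]
  [U [U [U num] * [U num]] * [U [U num] * [U num]]]
  [U [U [U num] * [U [U num] * [U num]]] * [U num]]
  [U [U [U [U num] * [U num]] * [U num]] * [U num]]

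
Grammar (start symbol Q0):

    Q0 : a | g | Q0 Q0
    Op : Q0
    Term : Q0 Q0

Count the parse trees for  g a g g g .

14

Parse trees for g a g g g (showing first 6 of 14):
  [Q0 [Q0 g] [Q0 [Q0 a] [Q0 [Q0 g] [Q0 [Q0 g] [Q0 g]]]]]
  [Q0 [Q0 g] [Q0 [Q0 a] [Q0 [Q0 [Q0 g] [Q0 g]] [Q0 g]]]]
  [Q0 [Q0 g] [Q0 [Q0 [Q0 a] [Q0 g]] [Q0 [Q0 g] [Q0 g]]]]
  [Q0 [Q0 g] [Q0 [Q0 [Q0 a] [Q0 [Q0 g] [Q0 g]]] [Q0 g]]]
  [Q0 [Q0 g] [Q0 [Q0 [Q0 [Q0 a] [Q0 g]] [Q0 g]] [Q0 g]]]
  [Q0 [Q0 [Q0 g] [Q0 a]] [Q0 [Q0 g] [Q0 [Q0 g] [Q0 g]]]]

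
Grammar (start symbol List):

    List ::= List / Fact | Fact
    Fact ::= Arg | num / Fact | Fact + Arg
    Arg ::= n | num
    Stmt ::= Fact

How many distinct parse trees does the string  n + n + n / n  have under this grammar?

Parse trees for n + n + n / n:
  [List [List [Fact [Fact [Fact [Arg n]] + [Arg n]] + [Arg n]]] / [Fact [Arg n]]]

1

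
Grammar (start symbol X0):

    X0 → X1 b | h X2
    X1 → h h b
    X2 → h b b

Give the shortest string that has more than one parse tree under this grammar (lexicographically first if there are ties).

h h b b

length 4: h h b b has 2 parse trees

Two derivations of h h b b:
  X0 ⇒ X1 b ⇒ h h b b
  X0 ⇒ h X2 ⇒ h h b b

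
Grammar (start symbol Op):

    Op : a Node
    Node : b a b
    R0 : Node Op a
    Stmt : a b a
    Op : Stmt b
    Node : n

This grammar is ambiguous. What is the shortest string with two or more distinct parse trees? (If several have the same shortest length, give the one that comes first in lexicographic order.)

a b a b

length 2: no string has ≥2 trees
length 4: a b a b has 2 parse trees

Two derivations of a b a b:
  Op ⇒ a Node ⇒ a b a b
  Op ⇒ Stmt b ⇒ a b a b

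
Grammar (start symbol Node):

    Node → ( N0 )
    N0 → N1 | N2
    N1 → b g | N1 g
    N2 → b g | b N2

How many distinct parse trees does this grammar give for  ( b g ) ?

Parse trees for ( b g ):
  [Node ( [N0 [N1 b g]] )]
  [Node ( [N0 [N2 b g]] )]

2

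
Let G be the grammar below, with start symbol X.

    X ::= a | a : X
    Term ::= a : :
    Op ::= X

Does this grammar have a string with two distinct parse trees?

Only X is reachable from X; ignoring the rest: The reachable grammar is A → atom sep A | atom. Each atom is followed by either the separator (recurse) or end-of-string (stop) — no choice point.

Unambiguous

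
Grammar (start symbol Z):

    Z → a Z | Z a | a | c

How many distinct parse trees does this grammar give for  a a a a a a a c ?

1

Parse trees for a a a a a a a c:
  [Z a [Z a [Z a [Z a [Z a [Z a [Z a [Z c]]]]]]]]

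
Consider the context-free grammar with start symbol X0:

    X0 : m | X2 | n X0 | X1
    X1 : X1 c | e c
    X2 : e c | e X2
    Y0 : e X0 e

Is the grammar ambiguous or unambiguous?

Ambiguous

Witness: e c

Derivation 1: X0 ⇒ X2 ⇒ e c
Derivation 2: X0 ⇒ X1 ⇒ e c

Two distinct leftmost derivations for the same string.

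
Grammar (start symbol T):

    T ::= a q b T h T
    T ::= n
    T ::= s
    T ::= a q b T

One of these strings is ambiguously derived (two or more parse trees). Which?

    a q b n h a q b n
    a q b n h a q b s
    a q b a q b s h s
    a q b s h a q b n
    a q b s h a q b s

a q b a q b s h s

a q b n h a q b n: 1 tree
a q b n h a q b s: 1 tree
a q b a q b s h s: 2 trees
a q b s h a q b n: 1 tree
a q b s h a q b s: 1 tree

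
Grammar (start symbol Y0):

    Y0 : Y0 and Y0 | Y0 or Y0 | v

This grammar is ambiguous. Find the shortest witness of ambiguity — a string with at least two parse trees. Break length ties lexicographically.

v and v and v

length 1: no string has ≥2 trees
length 3: no string has ≥2 trees
length 5: v and v and v has 2 parse trees

Two derivations of v and v and v:
  Y0 ⇒ Y0 and Y0 ⇒ Y0 and Y0 and Y0 ⇒ v and Y0 and Y0 ⇒ v and v and Y0 ⇒ v and v and v
  Y0 ⇒ Y0 and Y0 ⇒ v and Y0 ⇒ v and Y0 and Y0 ⇒ v and v and Y0 ⇒ v and v and v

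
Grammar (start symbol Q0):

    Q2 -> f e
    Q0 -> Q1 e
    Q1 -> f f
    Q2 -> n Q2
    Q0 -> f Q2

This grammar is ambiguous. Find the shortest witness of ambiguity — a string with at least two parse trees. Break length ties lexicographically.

length 3: f f e has 2 parse trees

Two derivations of f f e:
  Q0 ⇒ Q1 e ⇒ f f e
  Q0 ⇒ f Q2 ⇒ f f e

f f e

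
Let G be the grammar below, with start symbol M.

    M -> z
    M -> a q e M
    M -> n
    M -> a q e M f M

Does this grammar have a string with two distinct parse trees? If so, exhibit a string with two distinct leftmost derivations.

Witness: a q e a q e n f n

Derivation 1: M ⇒ a q e M ⇒ a q e a q e M f M ⇒ a q e a q e n f M ⇒ a q e a q e n f n
Derivation 2: M ⇒ a q e M f M ⇒ a q e a q e M f M ⇒ a q e a q e n f M ⇒ a q e a q e n f n

Two distinct leftmost derivations for the same string.

Ambiguous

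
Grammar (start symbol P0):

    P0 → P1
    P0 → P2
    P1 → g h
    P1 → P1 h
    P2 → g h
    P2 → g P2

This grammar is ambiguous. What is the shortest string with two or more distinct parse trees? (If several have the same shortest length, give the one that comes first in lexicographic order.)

length 2: g h has 2 parse trees

Two derivations of g h:
  P0 ⇒ P1 ⇒ g h
  P0 ⇒ P2 ⇒ g h

g h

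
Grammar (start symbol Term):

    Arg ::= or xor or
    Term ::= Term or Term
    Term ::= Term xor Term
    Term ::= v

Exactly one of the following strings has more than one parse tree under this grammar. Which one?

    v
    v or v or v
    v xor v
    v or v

v: 1 tree
v or v or v: 2 trees
v xor v: 1 tree
v or v: 1 tree

v or v or v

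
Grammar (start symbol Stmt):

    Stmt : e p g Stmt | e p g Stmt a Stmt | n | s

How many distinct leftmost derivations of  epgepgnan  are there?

2

Parse trees for epgepgnan:
  [Stmt e p g [Stmt e p g [Stmt n] a [Stmt n]]]
  [Stmt e p g [Stmt e p g [Stmt n]] a [Stmt n]]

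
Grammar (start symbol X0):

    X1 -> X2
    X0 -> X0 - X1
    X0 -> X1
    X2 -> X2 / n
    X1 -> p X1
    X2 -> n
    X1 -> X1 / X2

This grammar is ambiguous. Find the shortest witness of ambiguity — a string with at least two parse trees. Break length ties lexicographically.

length 1: no string has ≥2 trees
length 2: no string has ≥2 trees
length 3: n / n has 2 parse trees

Two derivations of n / n:
  X0 ⇒ X1 ⇒ X2 ⇒ X2 / n ⇒ n / n
  X0 ⇒ X1 ⇒ X1 / X2 ⇒ X2 / X2 ⇒ n / X2 ⇒ n / n

n / n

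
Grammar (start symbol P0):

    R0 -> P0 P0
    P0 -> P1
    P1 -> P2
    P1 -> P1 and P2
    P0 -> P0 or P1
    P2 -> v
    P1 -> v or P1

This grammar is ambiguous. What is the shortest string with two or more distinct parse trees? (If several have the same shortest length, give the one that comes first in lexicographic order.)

length 1: no string has ≥2 trees
length 3: v or v has 2 parse trees

Two derivations of v or v:
  P0 ⇒ P1 ⇒ v or P1 ⇒ v or P2 ⇒ v or v
  P0 ⇒ P0 or P1 ⇒ P1 or P1 ⇒ P2 or P1 ⇒ v or P1 ⇒ v or P2 ⇒ v or v

v or v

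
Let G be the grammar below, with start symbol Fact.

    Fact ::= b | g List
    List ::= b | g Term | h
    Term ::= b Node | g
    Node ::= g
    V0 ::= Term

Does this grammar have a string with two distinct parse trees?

(V0 is unreachable from Fact, so its rules don't affect L(Fact).) The reachable rules are right-linear with at most one rule per (nonterminal, next-terminal) pair. Each input token forces the next rule, so parsing is deterministic.

Unambiguous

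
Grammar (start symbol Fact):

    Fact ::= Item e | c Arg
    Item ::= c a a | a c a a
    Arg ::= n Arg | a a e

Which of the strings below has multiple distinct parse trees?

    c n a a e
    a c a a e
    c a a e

c n a a e: 1 tree
a c a a e: 1 tree
c a a e: 2 trees

c a a e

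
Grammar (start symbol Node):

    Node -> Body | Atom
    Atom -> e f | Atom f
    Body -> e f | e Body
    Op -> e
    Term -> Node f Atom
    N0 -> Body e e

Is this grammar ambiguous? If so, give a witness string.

Ambiguous

Witness: e f

Derivation 1: Node ⇒ Body ⇒ e f
Derivation 2: Node ⇒ Atom ⇒ e f

Two distinct leftmost derivations for the same string.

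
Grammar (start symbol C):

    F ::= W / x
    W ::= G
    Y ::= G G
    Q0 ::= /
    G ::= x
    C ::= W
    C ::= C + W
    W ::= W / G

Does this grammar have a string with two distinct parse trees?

Unambiguous

(Y, F, Q0 are unreachable from C, so their rules don't affect L(C).) C → C + W | W  ;  W → W / G | G  — a left-associative chain with G at the bottom. Each string factors uniquely by precedence.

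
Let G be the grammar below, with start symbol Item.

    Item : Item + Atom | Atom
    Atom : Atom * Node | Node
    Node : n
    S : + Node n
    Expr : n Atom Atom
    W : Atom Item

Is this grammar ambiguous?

(S, Expr, W are unreachable from Item, so their rules don't affect L(Item).) This is a standard precedence ladder (Item over Atom over Node), with each level left-recursive on its own operator ('+' at Item, '*' at Atom). That structure is LR(1), hence unambiguous.

Unambiguous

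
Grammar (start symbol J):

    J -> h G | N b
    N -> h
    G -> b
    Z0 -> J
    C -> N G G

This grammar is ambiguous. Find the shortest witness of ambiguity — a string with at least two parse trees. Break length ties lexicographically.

h b

length 2: h b has 2 parse trees

Two derivations of h b:
  J ⇒ h G ⇒ h b
  J ⇒ N b ⇒ h b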